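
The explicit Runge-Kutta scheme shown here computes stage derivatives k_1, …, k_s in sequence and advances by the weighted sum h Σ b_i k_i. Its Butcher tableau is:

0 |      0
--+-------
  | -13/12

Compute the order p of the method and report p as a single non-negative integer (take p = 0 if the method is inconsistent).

b = (-13/12)
c = (0)
Σ b_i: (-13/12)·1 = -13/12 ≠ 1 ⇒ order 0.

0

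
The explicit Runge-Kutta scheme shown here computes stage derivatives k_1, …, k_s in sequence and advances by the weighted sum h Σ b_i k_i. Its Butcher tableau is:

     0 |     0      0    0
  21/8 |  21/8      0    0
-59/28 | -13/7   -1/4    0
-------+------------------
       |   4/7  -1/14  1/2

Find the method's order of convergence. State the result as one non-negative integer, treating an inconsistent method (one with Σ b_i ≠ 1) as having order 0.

1

b = (4/7, -1/14, 1/2)
c = (0, 21/8, -59/28)
Ac = (0, 0, -21/32)
Σ b_i: 4/7·1 + (-1/14)·1 + 1/2·1 = 1 ✓
b·c: (-1/14)·21/8 + 1/2·(-59/28) = -139/112 ≠ 1/2 ⇒ order 1.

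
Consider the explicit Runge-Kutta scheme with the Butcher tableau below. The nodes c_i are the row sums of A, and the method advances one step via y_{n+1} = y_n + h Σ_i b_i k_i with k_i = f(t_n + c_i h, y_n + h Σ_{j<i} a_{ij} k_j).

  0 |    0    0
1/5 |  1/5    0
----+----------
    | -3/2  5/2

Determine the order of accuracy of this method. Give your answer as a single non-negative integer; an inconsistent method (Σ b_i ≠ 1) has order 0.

2

b = (-3/2, 5/2)
c = (0, 1/5)
Σ b_i: (-3/2)·1 + 5/2·1 = 1 ✓
b·c: 5/2·1/5 = 1/2 ✓; 2 stages ⇒ order 2.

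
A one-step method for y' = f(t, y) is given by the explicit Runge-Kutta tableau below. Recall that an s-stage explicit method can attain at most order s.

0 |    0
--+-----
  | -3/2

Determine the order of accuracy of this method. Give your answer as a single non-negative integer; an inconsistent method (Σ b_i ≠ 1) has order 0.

0

b = (-3/2)
c = (0)
Σ b_i: (-3/2)·1 = -3/2 ≠ 1 ⇒ order 0.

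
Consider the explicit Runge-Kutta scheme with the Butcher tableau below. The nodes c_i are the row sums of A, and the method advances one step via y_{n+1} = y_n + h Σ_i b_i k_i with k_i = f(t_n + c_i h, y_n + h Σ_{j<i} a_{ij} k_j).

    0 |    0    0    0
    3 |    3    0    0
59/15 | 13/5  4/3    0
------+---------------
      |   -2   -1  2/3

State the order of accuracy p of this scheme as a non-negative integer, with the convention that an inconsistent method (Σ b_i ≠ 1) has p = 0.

0

b = (-2, -1, 2/3)
c = (0, 3, 59/15)
Ac = (0, 0, 4)
Σ b_i: (-2)·1 + (-1)·1 + 2/3·1 = -7/3 ≠ 1 ⇒ order 0.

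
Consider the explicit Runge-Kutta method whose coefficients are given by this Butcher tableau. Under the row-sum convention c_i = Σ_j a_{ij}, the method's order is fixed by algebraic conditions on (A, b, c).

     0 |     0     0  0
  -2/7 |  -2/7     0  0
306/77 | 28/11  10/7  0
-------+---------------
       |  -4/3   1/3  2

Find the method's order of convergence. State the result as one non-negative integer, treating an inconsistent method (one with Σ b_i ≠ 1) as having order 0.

1

b = (-4/3, 1/3, 2)
c = (0, -2/7, 306/77)
Ac = (0, 0, -20/49)
Σ b_i: (-4/3)·1 + 1/3·1 + 2·1 = 1 ✓
b·c: 1/3·(-2/7) + 2·306/77 = 1814/231 ≠ 1/2 ⇒ order 1.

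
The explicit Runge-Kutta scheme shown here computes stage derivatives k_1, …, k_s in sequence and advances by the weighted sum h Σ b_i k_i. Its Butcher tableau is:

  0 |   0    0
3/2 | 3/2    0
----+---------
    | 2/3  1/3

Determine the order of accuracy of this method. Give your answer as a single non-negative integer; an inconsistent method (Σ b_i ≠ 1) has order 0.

2

b = (2/3, 1/3)
c = (0, 3/2)
Σ b_i: 2/3·1 + 1/3·1 = 1 ✓
b·c: 1/3·3/2 = 1/2 ✓; 2 stages ⇒ order 2.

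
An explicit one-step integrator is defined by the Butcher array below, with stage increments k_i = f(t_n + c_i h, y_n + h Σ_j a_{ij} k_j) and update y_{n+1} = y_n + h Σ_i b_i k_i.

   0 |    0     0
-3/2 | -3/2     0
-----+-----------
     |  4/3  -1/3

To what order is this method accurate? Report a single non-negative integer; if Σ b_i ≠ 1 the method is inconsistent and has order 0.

b = (4/3, -1/3)
c = (0, -3/2)
Σ b_i: 4/3·1 + (-1/3)·1 = 1 ✓
b·c: (-1/3)·(-3/2) = 1/2 ✓; 2 stages ⇒ order 2.

2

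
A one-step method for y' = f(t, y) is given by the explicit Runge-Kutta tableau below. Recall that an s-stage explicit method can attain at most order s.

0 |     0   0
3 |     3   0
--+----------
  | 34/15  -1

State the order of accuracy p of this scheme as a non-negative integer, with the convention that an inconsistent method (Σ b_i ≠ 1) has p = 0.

b = (34/15, -1)
c = (0, 3)
Σ b_i: 34/15·1 + (-1)·1 = 19/15 ≠ 1 ⇒ order 0.

0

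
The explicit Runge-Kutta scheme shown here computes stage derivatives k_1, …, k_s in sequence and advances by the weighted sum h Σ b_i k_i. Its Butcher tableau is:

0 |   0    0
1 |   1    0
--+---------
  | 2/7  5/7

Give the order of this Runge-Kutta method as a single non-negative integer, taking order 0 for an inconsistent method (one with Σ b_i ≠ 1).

1

b = (2/7, 5/7)
c = (0, 1)
Σ b_i: 2/7·1 + 5/7·1 = 1 ✓
b·c: 5/7·1 = 5/7 ≠ 1/2 ⇒ order 1.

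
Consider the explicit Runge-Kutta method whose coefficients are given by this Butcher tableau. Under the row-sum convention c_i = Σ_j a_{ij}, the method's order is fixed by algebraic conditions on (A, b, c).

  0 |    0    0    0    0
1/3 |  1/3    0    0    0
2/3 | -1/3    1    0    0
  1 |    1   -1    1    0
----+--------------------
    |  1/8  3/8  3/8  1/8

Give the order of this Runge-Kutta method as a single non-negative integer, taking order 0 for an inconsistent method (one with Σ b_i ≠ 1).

b = (1/8, 3/8, 3/8, 1/8)
c = (0, 1/3, 2/3, 1)
Ac = (0, 0, 1/3, 1/3)
Σ b_i: 1/8·1 + 3/8·1 + 3/8·1 + 1/8·1 = 1 ✓
b·c: 3/8·1/3 + 3/8·2/3 + 1/8·1 = 1/2 ✓
b·c²: 3/8·1/9 + 3/8·4/9 + 1/8·1 = 1/3 ✓
b·Ac: 3/8·1/3 + 1/8·1/3 = 1/6 ✓
b·c³: 3/8·1/27 + 3/8·8/27 + 1/8·1 = 1/4 ✓
b·(c∘Ac): 3/8·2/9 + 1/8·1/3 = 1/8 ✓
b·Ac²: 3/8·1/9 + 1/8·1/3 = 1/12 ✓
b·A²c: 1/8·1/3 = 1/24 ✓; 4 stages ⇒ order 4.

4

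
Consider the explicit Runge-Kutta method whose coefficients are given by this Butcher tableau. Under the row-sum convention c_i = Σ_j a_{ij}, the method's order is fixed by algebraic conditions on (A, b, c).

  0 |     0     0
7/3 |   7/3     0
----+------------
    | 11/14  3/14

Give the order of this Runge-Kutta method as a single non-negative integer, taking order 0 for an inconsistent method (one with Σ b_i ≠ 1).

2

b = (11/14, 3/14)
c = (0, 7/3)
Σ b_i: 11/14·1 + 3/14·1 = 1 ✓
b·c: 3/14·7/3 = 1/2 ✓; 2 stages ⇒ order 2.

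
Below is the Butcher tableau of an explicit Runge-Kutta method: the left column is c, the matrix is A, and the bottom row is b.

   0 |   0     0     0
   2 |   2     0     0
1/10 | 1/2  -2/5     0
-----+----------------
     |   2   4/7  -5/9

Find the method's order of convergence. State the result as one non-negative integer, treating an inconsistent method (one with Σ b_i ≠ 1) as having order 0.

0

b = (2, 4/7, -5/9)
c = (0, 2, 1/10)
Ac = (0, 0, -4/5)
Σ b_i: 2·1 + 4/7·1 + (-5/9)·1 = 127/63 ≠ 1 ⇒ order 0.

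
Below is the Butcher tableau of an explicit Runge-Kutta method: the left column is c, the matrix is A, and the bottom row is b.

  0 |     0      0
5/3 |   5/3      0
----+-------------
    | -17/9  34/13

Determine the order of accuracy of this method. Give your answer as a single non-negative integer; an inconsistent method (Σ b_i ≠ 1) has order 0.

0

b = (-17/9, 34/13)
c = (0, 5/3)
Σ b_i: (-17/9)·1 + 34/13·1 = 85/117 ≠ 1 ⇒ order 0.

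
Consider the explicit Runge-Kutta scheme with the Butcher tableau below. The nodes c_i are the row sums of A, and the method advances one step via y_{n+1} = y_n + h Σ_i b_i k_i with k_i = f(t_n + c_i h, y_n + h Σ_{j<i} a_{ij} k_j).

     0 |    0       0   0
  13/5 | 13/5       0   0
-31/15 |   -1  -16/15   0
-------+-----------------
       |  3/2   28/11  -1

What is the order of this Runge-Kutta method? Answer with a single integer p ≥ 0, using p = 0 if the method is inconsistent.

b = (3/2, 28/11, -1)
c = (0, 13/5, -31/15)
Ac = (0, 0, -208/75)
Σ b_i: 3/2·1 + 28/11·1 + (-1)·1 = 67/22 ≠ 1 ⇒ order 0.

0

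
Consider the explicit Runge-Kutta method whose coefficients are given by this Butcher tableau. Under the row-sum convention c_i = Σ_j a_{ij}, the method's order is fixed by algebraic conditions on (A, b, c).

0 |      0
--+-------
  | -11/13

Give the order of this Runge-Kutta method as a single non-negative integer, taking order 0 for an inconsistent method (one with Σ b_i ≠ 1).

0

b = (-11/13)
c = (0)
Σ b_i: (-11/13)·1 = -11/13 ≠ 1 ⇒ order 0.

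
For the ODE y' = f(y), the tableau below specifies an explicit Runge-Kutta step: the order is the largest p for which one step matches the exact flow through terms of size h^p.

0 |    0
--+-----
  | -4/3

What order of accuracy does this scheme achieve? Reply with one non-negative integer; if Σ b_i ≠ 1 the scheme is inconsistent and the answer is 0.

0

b = (-4/3)
c = (0)
Σ b_i: (-4/3)·1 = -4/3 ≠ 1 ⇒ order 0.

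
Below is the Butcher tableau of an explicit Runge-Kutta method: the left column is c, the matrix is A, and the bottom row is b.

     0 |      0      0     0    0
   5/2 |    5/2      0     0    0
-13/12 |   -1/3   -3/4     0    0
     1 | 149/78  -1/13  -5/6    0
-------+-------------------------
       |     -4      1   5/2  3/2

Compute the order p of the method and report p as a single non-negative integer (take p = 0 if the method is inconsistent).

1

b = (-4, 1, 5/2, 3/2)
c = (0, 5/2, -13/12, 1)
Ac = (0, 0, -15/8, 665/936)
Σ b_i: (-4)·1 + 1·1 + 5/2·1 + 3/2·1 = 1 ✓
b·c: 1·5/2 + 5/2·(-13/12) + 3/2·1 = 31/24 ≠ 1/2 ⇒ order 1.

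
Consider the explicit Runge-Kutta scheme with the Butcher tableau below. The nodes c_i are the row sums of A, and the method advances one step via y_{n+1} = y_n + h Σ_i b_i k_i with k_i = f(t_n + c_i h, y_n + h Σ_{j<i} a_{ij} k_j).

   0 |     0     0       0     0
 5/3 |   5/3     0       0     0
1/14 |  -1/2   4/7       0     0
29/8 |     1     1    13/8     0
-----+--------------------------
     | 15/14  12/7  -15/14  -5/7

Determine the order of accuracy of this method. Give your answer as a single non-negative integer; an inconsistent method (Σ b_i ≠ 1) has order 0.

1

b = (15/14, 12/7, -15/14, -5/7)
c = (0, 5/3, 1/14, 29/8)
Ac = (0, 0, 20/21, 599/336)
Σ b_i: 15/14·1 + 12/7·1 + (-15/14)·1 + (-5/7)·1 = 1 ✓
b·c: 12/7·5/3 + (-15/14)·1/14 + (-5/7)·29/8 = 75/392 ≠ 1/2 ⇒ order 1.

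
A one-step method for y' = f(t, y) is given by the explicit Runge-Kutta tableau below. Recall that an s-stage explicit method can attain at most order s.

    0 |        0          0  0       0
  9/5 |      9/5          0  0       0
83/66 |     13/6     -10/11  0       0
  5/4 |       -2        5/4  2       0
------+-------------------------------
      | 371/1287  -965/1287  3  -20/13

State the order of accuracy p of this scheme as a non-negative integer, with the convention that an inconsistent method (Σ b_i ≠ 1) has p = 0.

2

b = (371/1287, -965/1287, 3, -20/13)
c = (0, 9/5, 83/66, 5/4)
Ac = (0, 0, -18/11, 629/132)
Σ b_i: 371/1287·1 + (-965/1287)·1 + 3·1 + (-20/13)·1 = 1 ✓
b·c: (-965/1287)·9/5 + 3·83/66 + (-20/13)·5/4 = 1/2 ✓
b·c²: (-965/1287)·81/25 + 3·6889/4356 + (-20/13)·25/16 = -4187/47190 ≠ 1/3 ⇒ order 2.
b·Ac: 3·(-18/11) + (-20/13)·629/132 = -5251/429 ≠ 1/6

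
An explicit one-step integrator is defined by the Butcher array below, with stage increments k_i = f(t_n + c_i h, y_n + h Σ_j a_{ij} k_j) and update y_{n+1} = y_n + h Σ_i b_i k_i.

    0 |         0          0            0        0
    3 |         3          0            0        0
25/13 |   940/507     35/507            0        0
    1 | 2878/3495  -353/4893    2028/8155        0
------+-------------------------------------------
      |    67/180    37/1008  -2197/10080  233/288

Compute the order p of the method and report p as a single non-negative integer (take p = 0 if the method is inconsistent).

b = (67/180, 37/1008, -2197/10080, 233/288)
c = (0, 3, 25/13, 1)
Ac = (0, 0, 35/169, 61/233)
Σ b_i: 67/180·1 + 37/1008·1 + (-2197/10080)·1 + 233/288·1 = 1 ✓
b·c: 37/1008·3 + (-2197/10080)·25/13 + 233/288·1 = 1/2 ✓
b·c²: 37/1008·9 + (-2197/10080)·625/169 + 233/288·1 = 1/3 ✓
b·Ac: (-2197/10080)·35/169 + 233/288·61/233 = 1/6 ✓
b·c³: 37/1008·27 + (-2197/10080)·15625/2197 + 233/288·1 = 1/4 ✓
b·(c∘Ac): (-2197/10080)·875/2197 + 233/288·61/233 = 1/8 ✓
b·Ac²: (-2197/10080)·105/169 + 233/288·63/233 = 1/12 ✓
b·A²c: 233/288·12/233 = 1/24 ✓; 4 stages ⇒ order 4.

4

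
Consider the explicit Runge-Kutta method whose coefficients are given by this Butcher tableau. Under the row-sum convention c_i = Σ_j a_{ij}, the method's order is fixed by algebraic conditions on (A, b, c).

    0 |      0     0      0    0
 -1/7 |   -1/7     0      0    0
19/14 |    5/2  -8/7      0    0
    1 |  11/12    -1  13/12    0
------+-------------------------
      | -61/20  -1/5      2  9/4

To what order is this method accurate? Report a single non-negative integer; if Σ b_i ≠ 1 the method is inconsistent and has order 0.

b = (-61/20, -1/5, 2, 9/4)
c = (0, -1/7, 19/14, 1)
Ac = (0, 0, 8/49, 271/168)
Σ b_i: (-61/20)·1 + (-1/5)·1 + 2·1 + 9/4·1 = 1 ✓
b·c: (-1/5)·(-1/7) + 2·19/14 + 9/4·1 = 699/140 ≠ 1/2 ⇒ order 1.

1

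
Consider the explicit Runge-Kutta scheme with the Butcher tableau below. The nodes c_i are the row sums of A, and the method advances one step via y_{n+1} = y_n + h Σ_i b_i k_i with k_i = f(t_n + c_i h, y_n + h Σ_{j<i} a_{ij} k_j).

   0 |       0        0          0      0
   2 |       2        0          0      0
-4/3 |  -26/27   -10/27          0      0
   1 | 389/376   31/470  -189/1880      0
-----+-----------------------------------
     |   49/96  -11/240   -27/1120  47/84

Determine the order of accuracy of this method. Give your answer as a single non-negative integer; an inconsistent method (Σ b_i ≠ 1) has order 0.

4

b = (49/96, -11/240, -27/1120, 47/84)
c = (0, 2, -4/3, 1)
Ac = (0, 0, -20/27, 25/94)
Σ b_i: 49/96·1 + (-11/240)·1 + (-27/1120)·1 + 47/84·1 = 1 ✓
b·c: (-11/240)·2 + (-27/1120)·(-4/3) + 47/84·1 = 1/2 ✓
b·c²: (-11/240)·4 + (-27/1120)·16/9 + 47/84·1 = 1/3 ✓
b·Ac: (-27/1120)·(-20/27) + 47/84·25/94 = 1/6 ✓
b·c³: (-11/240)·8 + (-27/1120)·(-64/27) + 47/84·1 = 1/4 ✓
b·(c∘Ac): (-27/1120)·80/81 + 47/84·25/94 = 1/8 ✓
b·Ac²: (-27/1120)·(-40/27) + 47/84·4/47 = 1/12 ✓
b·A²c: 47/84·7/94 = 1/24 ✓; 4 stages ⇒ order 4.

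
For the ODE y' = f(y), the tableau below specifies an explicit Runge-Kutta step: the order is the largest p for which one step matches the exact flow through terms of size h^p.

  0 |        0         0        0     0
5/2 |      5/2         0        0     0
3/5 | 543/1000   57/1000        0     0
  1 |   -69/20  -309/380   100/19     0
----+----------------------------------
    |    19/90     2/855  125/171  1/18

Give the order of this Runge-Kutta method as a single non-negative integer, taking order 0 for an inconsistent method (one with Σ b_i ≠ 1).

4

b = (19/90, 2/855, 125/171, 1/18)
c = (0, 5/2, 3/5, 1)
Ac = (0, 0, 57/400, 9/8)
Σ b_i: 19/90·1 + 2/855·1 + 125/171·1 + 1/18·1 = 1 ✓
b·c: 2/855·5/2 + 125/171·3/5 + 1/18·1 = 1/2 ✓
b·c²: 2/855·25/4 + 125/171·9/25 + 1/18·1 = 1/3 ✓
b·Ac: 125/171·57/400 + 1/18·9/8 = 1/6 ✓
b·c³: 2/855·125/8 + 125/171·27/125 + 1/18·1 = 1/4 ✓
b·(c∘Ac): 125/171·171/2000 + 1/18·9/8 = 1/8 ✓
b·Ac²: 125/171·57/160 + 1/18·(-51/16) = 1/12 ✓
b·A²c: 1/18·3/4 = 1/24 ✓; 4 stages ⇒ order 4.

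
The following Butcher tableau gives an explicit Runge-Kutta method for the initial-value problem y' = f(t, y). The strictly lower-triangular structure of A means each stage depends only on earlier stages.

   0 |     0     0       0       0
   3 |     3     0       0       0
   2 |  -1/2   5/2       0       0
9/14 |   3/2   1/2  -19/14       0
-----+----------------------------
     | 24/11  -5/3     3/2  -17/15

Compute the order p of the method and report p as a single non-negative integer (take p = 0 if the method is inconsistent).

b = (24/11, -5/3, 3/2, -17/15)
c = (0, 3, 2, 9/14)
Ac = (0, 0, 15/2, -17/14)
Σ b_i: 24/11·1 + (-5/3)·1 + 3/2·1 + (-17/15)·1 = 97/110 ≠ 1 ⇒ order 0.

0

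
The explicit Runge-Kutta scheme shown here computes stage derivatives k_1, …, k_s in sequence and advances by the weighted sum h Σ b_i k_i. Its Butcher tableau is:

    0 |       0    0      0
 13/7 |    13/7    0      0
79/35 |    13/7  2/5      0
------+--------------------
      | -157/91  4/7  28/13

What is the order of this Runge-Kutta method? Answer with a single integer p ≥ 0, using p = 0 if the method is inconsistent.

1

b = (-157/91, 4/7, 28/13)
c = (0, 13/7, 79/35)
Ac = (0, 0, 26/35)
Σ b_i: (-157/91)·1 + 4/7·1 + 28/13·1 = 1 ✓
b·c: 4/7·13/7 + 28/13·79/35 = 18864/3185 ≠ 1/2 ⇒ order 1.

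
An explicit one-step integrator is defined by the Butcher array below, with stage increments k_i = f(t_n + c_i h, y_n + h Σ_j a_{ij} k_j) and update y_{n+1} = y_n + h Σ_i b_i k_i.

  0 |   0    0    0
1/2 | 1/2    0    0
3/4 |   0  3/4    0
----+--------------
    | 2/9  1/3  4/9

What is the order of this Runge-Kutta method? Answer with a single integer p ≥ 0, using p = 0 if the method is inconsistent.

b = (2/9, 1/3, 4/9)
c = (0, 1/2, 3/4)
Ac = (0, 0, 3/8)
Σ b_i: 2/9·1 + 1/3·1 + 4/9·1 = 1 ✓
b·c: 1/3·1/2 + 4/9·3/4 = 1/2 ✓
b·c²: 1/3·1/4 + 4/9·9/16 = 1/3 ✓
b·Ac: 4/9·3/8 = 1/6 ✓; 3 stages ⇒ order 3.

3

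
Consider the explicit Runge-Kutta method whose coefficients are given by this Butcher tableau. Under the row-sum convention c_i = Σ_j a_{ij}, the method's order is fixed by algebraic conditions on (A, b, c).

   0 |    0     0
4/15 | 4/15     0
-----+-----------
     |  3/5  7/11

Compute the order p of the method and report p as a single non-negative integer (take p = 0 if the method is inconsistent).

0

b = (3/5, 7/11)
c = (0, 4/15)
Σ b_i: 3/5·1 + 7/11·1 = 68/55 ≠ 1 ⇒ order 0.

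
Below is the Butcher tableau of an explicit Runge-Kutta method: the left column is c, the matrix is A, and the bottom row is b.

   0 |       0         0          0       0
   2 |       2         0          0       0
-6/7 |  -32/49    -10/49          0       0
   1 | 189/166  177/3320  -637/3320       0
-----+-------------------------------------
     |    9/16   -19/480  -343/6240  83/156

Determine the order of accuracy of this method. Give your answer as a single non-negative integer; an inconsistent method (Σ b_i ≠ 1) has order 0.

b = (9/16, -19/480, -343/6240, 83/156)
c = (0, 2, -6/7, 1)
Ac = (0, 0, -20/49, 45/166)
Σ b_i: 9/16·1 + (-19/480)·1 + (-343/6240)·1 + 83/156·1 = 1 ✓
b·c: (-19/480)·2 + (-343/6240)·(-6/7) + 83/156·1 = 1/2 ✓
b·c²: (-19/480)·4 + (-343/6240)·36/49 + 83/156·1 = 1/3 ✓
b·Ac: (-343/6240)·(-20/49) + 83/156·45/166 = 1/6 ✓
b·c³: (-19/480)·8 + (-343/6240)·(-216/343) + 83/156·1 = 1/4 ✓
b·(c∘Ac): (-343/6240)·120/343 + 83/156·45/166 = 1/8 ✓
b·Ac²: (-343/6240)·(-40/49) + 83/156·6/83 = 1/12 ✓
b·A²c: 83/156·13/166 = 1/24 ✓; 4 stages ⇒ order 4.

4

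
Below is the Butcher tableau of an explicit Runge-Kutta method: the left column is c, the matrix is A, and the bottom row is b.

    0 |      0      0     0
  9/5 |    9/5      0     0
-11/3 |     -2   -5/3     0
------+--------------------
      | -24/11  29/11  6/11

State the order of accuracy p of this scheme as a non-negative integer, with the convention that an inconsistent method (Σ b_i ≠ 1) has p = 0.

b = (-24/11, 29/11, 6/11)
c = (0, 9/5, -11/3)
Ac = (0, 0, -3)
Σ b_i: (-24/11)·1 + 29/11·1 + 6/11·1 = 1 ✓
b·c: 29/11·9/5 + 6/11·(-11/3) = 151/55 ≠ 1/2 ⇒ order 1.

1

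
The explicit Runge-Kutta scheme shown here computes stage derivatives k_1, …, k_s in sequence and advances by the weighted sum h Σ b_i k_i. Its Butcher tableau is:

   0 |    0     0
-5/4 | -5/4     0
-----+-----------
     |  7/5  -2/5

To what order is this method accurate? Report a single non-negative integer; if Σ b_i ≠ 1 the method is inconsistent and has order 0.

b = (7/5, -2/5)
c = (0, -5/4)
Σ b_i: 7/5·1 + (-2/5)·1 = 1 ✓
b·c: (-2/5)·(-5/4) = 1/2 ✓; 2 stages ⇒ order 2.

2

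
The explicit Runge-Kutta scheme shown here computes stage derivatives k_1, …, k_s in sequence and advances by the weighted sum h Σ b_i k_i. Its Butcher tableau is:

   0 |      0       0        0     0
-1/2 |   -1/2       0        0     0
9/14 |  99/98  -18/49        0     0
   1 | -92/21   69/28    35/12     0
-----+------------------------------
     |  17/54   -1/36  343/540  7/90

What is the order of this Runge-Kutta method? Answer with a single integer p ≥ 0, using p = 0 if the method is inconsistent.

b = (17/54, -1/36, 343/540, 7/90)
c = (0, -1/2, 9/14, 1)
Ac = (0, 0, 9/49, 9/14)
Σ b_i: 17/54·1 + (-1/36)·1 + 343/540·1 + 7/90·1 = 1 ✓
b·c: (-1/36)·(-1/2) + 343/540·9/14 + 7/90·1 = 1/2 ✓
b·c²: (-1/36)·1/4 + 343/540·81/196 + 7/90·1 = 1/3 ✓
b·Ac: 343/540·9/49 + 7/90·9/14 = 1/6 ✓
b·c³: (-1/36)·(-1/8) + 343/540·729/2744 + 7/90·1 = 1/4 ✓
b·(c∘Ac): 343/540·81/686 + 7/90·9/14 = 1/8 ✓
b·Ac²: 343/540·(-9/98) + 7/90·51/28 = 1/12 ✓
b·A²c: 7/90·15/28 = 1/24 ✓; 4 stages ⇒ order 4.

4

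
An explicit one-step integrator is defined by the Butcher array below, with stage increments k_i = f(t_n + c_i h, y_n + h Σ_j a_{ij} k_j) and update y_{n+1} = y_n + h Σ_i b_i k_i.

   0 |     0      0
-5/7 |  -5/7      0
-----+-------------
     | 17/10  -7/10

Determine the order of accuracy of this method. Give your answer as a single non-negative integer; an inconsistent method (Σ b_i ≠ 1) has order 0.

b = (17/10, -7/10)
c = (0, -5/7)
Σ b_i: 17/10·1 + (-7/10)·1 = 1 ✓
b·c: (-7/10)·(-5/7) = 1/2 ✓; 2 stages ⇒ order 2.

2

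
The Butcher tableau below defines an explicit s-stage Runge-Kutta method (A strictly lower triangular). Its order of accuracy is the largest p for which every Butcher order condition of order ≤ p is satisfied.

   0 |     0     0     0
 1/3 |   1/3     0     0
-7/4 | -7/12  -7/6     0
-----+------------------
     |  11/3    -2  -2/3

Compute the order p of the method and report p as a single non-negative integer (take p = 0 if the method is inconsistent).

2

b = (11/3, -2, -2/3)
c = (0, 1/3, -7/4)
Ac = (0, 0, -7/18)
Σ b_i: 11/3·1 + (-2)·1 + (-2/3)·1 = 1 ✓
b·c: (-2)·1/3 + (-2/3)·(-7/4) = 1/2 ✓
b·c²: (-2)·1/9 + (-2/3)·49/16 = -163/72 ≠ 1/3 ⇒ order 2.
b·Ac: (-2/3)·(-7/18) = 7/27 ≠ 1/6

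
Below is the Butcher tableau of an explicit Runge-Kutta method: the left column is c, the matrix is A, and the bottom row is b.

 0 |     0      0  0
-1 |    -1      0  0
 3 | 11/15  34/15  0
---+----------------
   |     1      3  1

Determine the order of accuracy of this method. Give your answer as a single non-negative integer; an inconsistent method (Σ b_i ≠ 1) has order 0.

b = (1, 3, 1)
c = (0, -1, 3)
Ac = (0, 0, -34/15)
Σ b_i: 1·1 + 3·1 + 1·1 = 5 ≠ 1 ⇒ order 0.

0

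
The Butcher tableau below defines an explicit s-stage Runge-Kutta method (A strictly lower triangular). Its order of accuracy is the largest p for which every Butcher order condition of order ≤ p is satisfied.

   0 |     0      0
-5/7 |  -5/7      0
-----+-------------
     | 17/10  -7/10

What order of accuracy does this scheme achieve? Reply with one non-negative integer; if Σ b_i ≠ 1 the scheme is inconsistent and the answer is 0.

b = (17/10, -7/10)
c = (0, -5/7)
Σ b_i: 17/10·1 + (-7/10)·1 = 1 ✓
b·c: (-7/10)·(-5/7) = 1/2 ✓; 2 stages ⇒ order 2.

2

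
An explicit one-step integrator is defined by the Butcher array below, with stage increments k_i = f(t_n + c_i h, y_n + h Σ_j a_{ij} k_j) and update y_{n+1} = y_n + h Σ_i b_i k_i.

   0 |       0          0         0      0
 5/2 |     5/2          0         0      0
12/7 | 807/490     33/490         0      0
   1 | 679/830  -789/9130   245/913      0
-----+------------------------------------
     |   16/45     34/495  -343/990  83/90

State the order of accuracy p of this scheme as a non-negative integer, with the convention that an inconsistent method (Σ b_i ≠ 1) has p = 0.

4

b = (16/45, 34/495, -343/990, 83/90)
c = (0, 5/2, 12/7, 1)
Ac = (0, 0, 33/196, 81/332)
Σ b_i: 16/45·1 + 34/495·1 + (-343/990)·1 + 83/90·1 = 1 ✓
b·c: 34/495·5/2 + (-343/990)·12/7 + 83/90·1 = 1/2 ✓
b·c²: 34/495·25/4 + (-343/990)·144/49 + 83/90·1 = 1/3 ✓
b·Ac: (-343/990)·33/196 + 83/90·81/332 = 1/6 ✓
b·c³: 34/495·125/8 + (-343/990)·1728/343 + 83/90·1 = 1/4 ✓
b·(c∘Ac): (-343/990)·99/343 + 83/90·81/332 = 1/8 ✓
b·Ac²: (-343/990)·165/392 + 83/90·165/664 = 1/12 ✓
b·A²c: 83/90·15/332 = 1/24 ✓; 4 stages ⇒ order 4.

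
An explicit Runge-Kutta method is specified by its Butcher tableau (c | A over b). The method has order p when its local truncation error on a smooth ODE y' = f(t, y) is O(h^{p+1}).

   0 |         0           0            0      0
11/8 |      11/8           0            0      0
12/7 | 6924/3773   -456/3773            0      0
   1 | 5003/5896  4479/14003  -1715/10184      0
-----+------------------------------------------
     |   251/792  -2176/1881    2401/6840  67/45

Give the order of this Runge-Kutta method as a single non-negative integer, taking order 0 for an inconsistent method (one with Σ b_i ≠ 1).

b = (251/792, -2176/1881, 2401/6840, 67/45)
c = (0, 11/8, 12/7, 1)
Ac = (0, 0, -57/343, 81/536)
Σ b_i: 251/792·1 + (-2176/1881)·1 + 2401/6840·1 + 67/45·1 = 1 ✓
b·c: (-2176/1881)·11/8 + 2401/6840·12/7 + 67/45·1 = 1/2 ✓
b·c²: (-2176/1881)·121/64 + 2401/6840·144/49 + 67/45·1 = 1/3 ✓
b·Ac: 2401/6840·(-57/343) + 67/45·81/536 = 1/6 ✓
b·c³: (-2176/1881)·1331/512 + 2401/6840·1728/343 + 67/45·1 = 1/4 ✓
b·(c∘Ac): 2401/6840·(-684/2401) + 67/45·81/536 = 1/8 ✓
b·Ac²: 2401/6840·(-627/2744) + 67/45·471/4288 = 1/12 ✓
b·A²c: 67/45·15/536 = 1/24 ✓; 4 stages ⇒ order 4.

4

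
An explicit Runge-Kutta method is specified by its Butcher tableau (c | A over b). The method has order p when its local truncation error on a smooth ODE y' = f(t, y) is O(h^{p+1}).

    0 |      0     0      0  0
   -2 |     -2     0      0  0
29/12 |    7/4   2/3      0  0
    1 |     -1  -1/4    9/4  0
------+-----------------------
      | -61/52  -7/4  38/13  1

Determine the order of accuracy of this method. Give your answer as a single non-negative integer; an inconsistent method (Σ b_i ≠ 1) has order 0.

1

b = (-61/52, -7/4, 38/13, 1)
c = (0, -2, 29/12, 1)
Ac = (0, 0, -4/3, 95/16)
Σ b_i: (-61/52)·1 + (-7/4)·1 + 38/13·1 + 1·1 = 1 ✓
b·c: (-7/4)·(-2) + 38/13·29/12 + 1·1 = 451/39 ≠ 1/2 ⇒ order 1.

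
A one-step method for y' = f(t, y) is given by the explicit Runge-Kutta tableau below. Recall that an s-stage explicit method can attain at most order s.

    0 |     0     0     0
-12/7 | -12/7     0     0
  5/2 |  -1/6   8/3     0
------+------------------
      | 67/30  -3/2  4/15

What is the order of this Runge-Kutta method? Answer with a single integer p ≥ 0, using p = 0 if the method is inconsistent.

1

b = (67/30, -3/2, 4/15)
c = (0, -12/7, 5/2)
Ac = (0, 0, -32/7)
Σ b_i: 67/30·1 + (-3/2)·1 + 4/15·1 = 1 ✓
b·c: (-3/2)·(-12/7) + 4/15·5/2 = 68/21 ≠ 1/2 ⇒ order 1.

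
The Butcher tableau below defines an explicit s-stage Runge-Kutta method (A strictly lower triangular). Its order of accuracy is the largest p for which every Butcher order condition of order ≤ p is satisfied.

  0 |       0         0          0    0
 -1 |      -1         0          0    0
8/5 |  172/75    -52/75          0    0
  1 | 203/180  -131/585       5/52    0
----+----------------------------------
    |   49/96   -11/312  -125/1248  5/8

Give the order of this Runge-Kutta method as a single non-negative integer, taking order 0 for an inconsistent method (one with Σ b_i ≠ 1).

b = (49/96, -11/312, -125/1248, 5/8)
c = (0, -1, 8/5, 1)
Ac = (0, 0, 52/75, 17/45)
Σ b_i: 49/96·1 + (-11/312)·1 + (-125/1248)·1 + 5/8·1 = 1 ✓
b·c: (-11/312)·(-1) + (-125/1248)·8/5 + 5/8·1 = 1/2 ✓
b·c²: (-11/312)·1 + (-125/1248)·64/25 + 5/8·1 = 1/3 ✓
b·Ac: (-125/1248)·52/75 + 5/8·17/45 = 1/6 ✓
b·c³: (-11/312)·(-1) + (-125/1248)·512/125 + 5/8·1 = 1/4 ✓
b·(c∘Ac): (-125/1248)·416/375 + 5/8·17/45 = 1/8 ✓
b·Ac²: (-125/1248)·(-52/75) + 5/8·1/45 = 1/12 ✓
b·A²c: 5/8·1/15 = 1/24 ✓; 4 stages ⇒ order 4.

4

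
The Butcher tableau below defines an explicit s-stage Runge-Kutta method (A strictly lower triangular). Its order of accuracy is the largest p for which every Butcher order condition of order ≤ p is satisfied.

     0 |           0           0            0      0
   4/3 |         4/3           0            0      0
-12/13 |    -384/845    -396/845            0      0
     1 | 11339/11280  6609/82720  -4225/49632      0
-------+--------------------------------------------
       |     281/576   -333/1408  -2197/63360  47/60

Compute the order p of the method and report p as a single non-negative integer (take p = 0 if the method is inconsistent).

b = (281/576, -333/1408, -2197/63360, 47/60)
c = (0, 4/3, -12/13, 1)
Ac = (0, 0, -528/845, 87/470)
Σ b_i: 281/576·1 + (-333/1408)·1 + (-2197/63360)·1 + 47/60·1 = 1 ✓
b·c: (-333/1408)·4/3 + (-2197/63360)·(-12/13) + 47/60·1 = 1/2 ✓
b·c²: (-333/1408)·16/9 + (-2197/63360)·144/169 + 47/60·1 = 1/3 ✓
b·Ac: (-2197/63360)·(-528/845) + 47/60·87/470 = 1/6 ✓
b·c³: (-333/1408)·64/27 + (-2197/63360)·(-1728/2197) + 47/60·1 = 1/4 ✓
b·(c∘Ac): (-2197/63360)·6336/10985 + 47/60·87/470 = 1/8 ✓
b·Ac²: (-2197/63360)·(-704/845) + 47/60·49/705 = 1/12 ✓
b·A²c: 47/60·5/94 = 1/24 ✓; 4 stages ⇒ order 4.

4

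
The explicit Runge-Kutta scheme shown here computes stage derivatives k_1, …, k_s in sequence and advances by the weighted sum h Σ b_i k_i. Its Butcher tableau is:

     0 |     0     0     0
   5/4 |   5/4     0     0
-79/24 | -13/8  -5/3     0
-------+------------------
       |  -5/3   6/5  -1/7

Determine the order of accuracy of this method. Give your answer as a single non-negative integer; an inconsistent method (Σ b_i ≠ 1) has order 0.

b = (-5/3, 6/5, -1/7)
c = (0, 5/4, -79/24)
Ac = (0, 0, -25/12)
Σ b_i: (-5/3)·1 + 6/5·1 + (-1/7)·1 = -64/105 ≠ 1 ⇒ order 0.

0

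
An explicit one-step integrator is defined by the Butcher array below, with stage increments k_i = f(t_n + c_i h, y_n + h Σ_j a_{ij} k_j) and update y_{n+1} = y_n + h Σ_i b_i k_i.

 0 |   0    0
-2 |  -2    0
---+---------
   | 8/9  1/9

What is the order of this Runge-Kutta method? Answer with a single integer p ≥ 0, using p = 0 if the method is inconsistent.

1

b = (8/9, 1/9)
c = (0, -2)
Σ b_i: 8/9·1 + 1/9·1 = 1 ✓
b·c: 1/9·(-2) = -2/9 ≠ 1/2 ⇒ order 1.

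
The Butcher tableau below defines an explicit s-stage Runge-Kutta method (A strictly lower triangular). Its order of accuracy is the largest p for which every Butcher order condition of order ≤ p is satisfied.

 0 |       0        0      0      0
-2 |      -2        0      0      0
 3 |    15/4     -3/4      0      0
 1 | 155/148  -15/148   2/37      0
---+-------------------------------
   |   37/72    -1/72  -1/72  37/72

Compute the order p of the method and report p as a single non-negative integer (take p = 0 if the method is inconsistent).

b = (37/72, -1/72, -1/72, 37/72)
c = (0, -2, 3, 1)
Ac = (0, 0, 3/2, 27/74)
Σ b_i: 37/72·1 + (-1/72)·1 + (-1/72)·1 + 37/72·1 = 1 ✓
b·c: (-1/72)·(-2) + (-1/72)·3 + 37/72·1 = 1/2 ✓
b·c²: (-1/72)·4 + (-1/72)·9 + 37/72·1 = 1/3 ✓
b·Ac: (-1/72)·3/2 + 37/72·27/74 = 1/6 ✓
b·c³: (-1/72)·(-8) + (-1/72)·27 + 37/72·1 = 1/4 ✓
b·(c∘Ac): (-1/72)·9/2 + 37/72·27/74 = 1/8 ✓
b·Ac²: (-1/72)·(-3) + 37/72·3/37 = 1/12 ✓
b·A²c: 37/72·3/37 = 1/24 ✓; 4 stages ⇒ order 4.

4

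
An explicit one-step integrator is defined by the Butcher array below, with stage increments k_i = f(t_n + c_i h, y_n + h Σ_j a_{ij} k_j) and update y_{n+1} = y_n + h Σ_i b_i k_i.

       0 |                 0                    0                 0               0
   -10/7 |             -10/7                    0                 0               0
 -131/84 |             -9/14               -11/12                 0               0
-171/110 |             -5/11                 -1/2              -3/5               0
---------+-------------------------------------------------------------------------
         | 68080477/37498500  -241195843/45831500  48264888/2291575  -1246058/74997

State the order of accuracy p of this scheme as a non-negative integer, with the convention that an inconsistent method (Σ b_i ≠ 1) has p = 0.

3

b = (68080477/37498500, -241195843/45831500, 48264888/2291575, -1246058/74997)
c = (0, -10/7, -131/84, -171/110)
Ac = (0, 0, 55/42, 33/20)
Σ b_i: 68080477/37498500·1 + (-241195843/45831500)·1 + 48264888/2291575·1 + (-1246058/74997)·1 = 1 ✓
b·c: (-241195843/45831500)·(-10/7) + 48264888/2291575·(-131/84) + (-1246058/74997)·(-171/110) = 1/2 ✓
b·c²: (-241195843/45831500)·100/49 + 48264888/2291575·17161/7056 + (-1246058/74997)·29241/12100 = 1/3 ✓
b·Ac: 48264888/2291575·55/42 + (-1246058/74997)·33/20 = 1/6 ✓
b·c³: (-241195843/45831500)·(-1000/343) + 48264888/2291575·(-2248091/592704) + (-1246058/74997)·(-5000211/1331000) = -85947204383/40423383000 ≠ 1/4 ⇒ order 3.
b·(c∘Ac): 48264888/2291575·(-7205/3528) + (-1246058/74997)·(-513/200) = -6936707/17499300 ≠ 1/8
b·Ac²: 48264888/2291575·(-275/147) + (-1246058/74997)·(-29161/11760) = 792788989/440982360 ≠ 1/12
b·A²c: (-1246058/74997)·(-11/14) = 6853319/524979 ≠ 1/24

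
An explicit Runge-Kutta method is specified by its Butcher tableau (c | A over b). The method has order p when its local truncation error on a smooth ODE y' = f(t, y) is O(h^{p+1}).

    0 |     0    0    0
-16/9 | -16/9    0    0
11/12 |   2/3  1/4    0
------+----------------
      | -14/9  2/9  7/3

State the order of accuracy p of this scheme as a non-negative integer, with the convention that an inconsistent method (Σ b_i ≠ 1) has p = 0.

b = (-14/9, 2/9, 7/3)
c = (0, -16/9, 11/12)
Ac = (0, 0, -4/9)
Σ b_i: (-14/9)·1 + 2/9·1 + 7/3·1 = 1 ✓
b·c: 2/9·(-16/9) + 7/3·11/12 = 565/324 ≠ 1/2 ⇒ order 1.

1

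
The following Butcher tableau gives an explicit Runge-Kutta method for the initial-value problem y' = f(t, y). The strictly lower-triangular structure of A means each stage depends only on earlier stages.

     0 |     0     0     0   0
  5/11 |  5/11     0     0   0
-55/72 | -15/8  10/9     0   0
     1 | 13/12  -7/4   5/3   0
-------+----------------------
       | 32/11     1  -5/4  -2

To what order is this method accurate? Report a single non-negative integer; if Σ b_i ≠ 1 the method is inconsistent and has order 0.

0

b = (32/11, 1, -5/4, -2)
c = (0, 5/11, -55/72, 1)
Ac = (0, 0, 50/99, -4915/2376)
Σ b_i: 32/11·1 + 1·1 + (-5/4)·1 + (-2)·1 = 29/44 ≠ 1 ⇒ order 0.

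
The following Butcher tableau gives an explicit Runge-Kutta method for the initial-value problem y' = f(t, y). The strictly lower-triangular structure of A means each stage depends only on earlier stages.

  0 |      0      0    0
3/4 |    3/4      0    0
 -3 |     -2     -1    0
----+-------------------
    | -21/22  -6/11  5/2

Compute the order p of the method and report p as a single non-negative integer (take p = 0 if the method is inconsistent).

1

b = (-21/22, -6/11, 5/2)
c = (0, 3/4, -3)
Ac = (0, 0, -3/4)
Σ b_i: (-21/22)·1 + (-6/11)·1 + 5/2·1 = 1 ✓
b·c: (-6/11)·3/4 + 5/2·(-3) = -87/11 ≠ 1/2 ⇒ order 1.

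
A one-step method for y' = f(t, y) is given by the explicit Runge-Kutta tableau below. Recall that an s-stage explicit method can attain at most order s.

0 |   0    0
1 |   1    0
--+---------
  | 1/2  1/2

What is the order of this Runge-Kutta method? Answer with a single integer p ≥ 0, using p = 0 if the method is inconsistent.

2

b = (1/2, 1/2)
c = (0, 1)
Σ b_i: 1/2·1 + 1/2·1 = 1 ✓
b·c: 1/2·1 = 1/2 ✓; 2 stages ⇒ order 2.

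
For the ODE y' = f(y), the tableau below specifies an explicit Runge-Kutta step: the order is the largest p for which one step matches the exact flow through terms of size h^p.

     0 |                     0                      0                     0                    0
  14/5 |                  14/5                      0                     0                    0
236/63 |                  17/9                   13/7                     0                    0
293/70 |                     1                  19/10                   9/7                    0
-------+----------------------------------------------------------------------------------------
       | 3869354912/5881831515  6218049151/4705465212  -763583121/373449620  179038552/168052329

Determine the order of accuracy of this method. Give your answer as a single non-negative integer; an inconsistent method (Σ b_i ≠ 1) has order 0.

3

b = (3869354912/5881831515, 6218049151/4705465212, -763583121/373449620, 179038552/168052329)
c = (0, 14/5, 236/63, 293/70)
Ac = (0, 0, 26/5, 12417/1225)
Σ b_i: 3869354912/5881831515·1 + 6218049151/4705465212·1 + (-763583121/373449620)·1 + 179038552/168052329·1 = 1 ✓
b·c: 6218049151/4705465212·14/5 + (-763583121/373449620)·236/63 + 179038552/168052329·293/70 = 1/2 ✓
b·c²: 6218049151/4705465212·196/25 + (-763583121/373449620)·55696/3969 + 179038552/168052329·85849/4900 = 1/3 ✓
b·Ac: (-763583121/373449620)·26/5 + 179038552/168052329·12417/1225 = 1/6 ✓
b·c³: 6218049151/4705465212·2744/125 + (-763583121/373449620)·13144256/250047 + 179038552/168052329·25153757/343000 = -457193766023/1323412090875 ≠ 1/4 ⇒ order 3.
b·(c∘Ac): (-763583121/373449620)·6136/315 + 179038552/168052329·3638181/85750 = 263332549058/49015262625 ≠ 1/8
b·Ac²: (-763583121/373449620)·364/25 + 179038552/168052329·12709994/385875 = 281671514507/52936483635 ≠ 1/12
b·A²c: 179038552/168052329·234/35 = 665000336/93362405 ≠ 1/24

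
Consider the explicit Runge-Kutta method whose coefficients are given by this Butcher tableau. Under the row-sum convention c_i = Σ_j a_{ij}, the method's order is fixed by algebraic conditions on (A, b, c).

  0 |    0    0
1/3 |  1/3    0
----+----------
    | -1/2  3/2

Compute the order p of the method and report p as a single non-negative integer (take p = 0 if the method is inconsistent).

2

b = (-1/2, 3/2)
c = (0, 1/3)
Σ b_i: (-1/2)·1 + 3/2·1 = 1 ✓
b·c: 3/2·1/3 = 1/2 ✓; 2 stages ⇒ order 2.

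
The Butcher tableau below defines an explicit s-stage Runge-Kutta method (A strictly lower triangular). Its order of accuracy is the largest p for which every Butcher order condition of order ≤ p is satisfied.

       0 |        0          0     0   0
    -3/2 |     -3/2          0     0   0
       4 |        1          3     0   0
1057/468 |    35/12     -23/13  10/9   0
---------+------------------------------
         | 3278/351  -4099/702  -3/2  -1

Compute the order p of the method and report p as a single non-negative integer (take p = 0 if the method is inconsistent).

b = (3278/351, -4099/702, -3/2, -1)
c = (0, -3/2, 4, 1057/468)
Ac = (0, 0, -9/2, 1661/234)
Σ b_i: 3278/351·1 + (-4099/702)·1 + (-3/2)·1 + (-1)·1 = 1 ✓
b·c: (-4099/702)·(-3/2) + (-3/2)·4 + (-1)·1057/468 = 1/2 ✓
b·c²: (-4099/702)·9/4 + (-3/2)·16 + (-1)·1117249/219024 = -9251323/219024 ≠ 1/3 ⇒ order 2.
b·Ac: (-3/2)·(-9/2) + (-1)·1661/234 = -163/468 ≠ 1/6

2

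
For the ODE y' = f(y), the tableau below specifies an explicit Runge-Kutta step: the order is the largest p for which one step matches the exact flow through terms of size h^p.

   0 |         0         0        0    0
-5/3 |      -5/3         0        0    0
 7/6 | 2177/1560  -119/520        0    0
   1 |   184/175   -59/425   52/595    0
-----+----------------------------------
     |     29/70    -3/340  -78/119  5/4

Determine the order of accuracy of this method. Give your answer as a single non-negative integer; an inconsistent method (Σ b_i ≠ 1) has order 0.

4

b = (29/70, -3/340, -78/119, 5/4)
c = (0, -5/3, 7/6, 1)
Ac = (0, 0, 119/312, 1/3)
Σ b_i: 29/70·1 + (-3/340)·1 + (-78/119)·1 + 5/4·1 = 1 ✓
b·c: (-3/340)·(-5/3) + (-78/119)·7/6 + 5/4·1 = 1/2 ✓
b·c²: (-3/340)·25/9 + (-78/119)·49/36 + 5/4·1 = 1/3 ✓
b·Ac: (-78/119)·119/312 + 5/4·1/3 = 1/6 ✓
b·c³: (-3/340)·(-125/27) + (-78/119)·343/216 + 5/4·1 = 1/4 ✓
b·(c∘Ac): (-78/119)·833/1872 + 5/4·1/3 = 1/8 ✓
b·Ac²: (-78/119)·(-595/936) + 5/4·(-4/15) = 1/12 ✓
b·A²c: 5/4·1/30 = 1/24 ✓; 4 stages ⇒ order 4.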